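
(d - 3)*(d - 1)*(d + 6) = d^3 + 2*d^2 - 21*d + 18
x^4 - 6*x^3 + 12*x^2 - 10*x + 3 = (x - 3)*(x - 1)^3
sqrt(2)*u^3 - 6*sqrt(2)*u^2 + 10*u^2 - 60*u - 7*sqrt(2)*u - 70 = (u - 7)*(u + 5*sqrt(2))*(sqrt(2)*u + sqrt(2))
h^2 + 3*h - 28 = (h - 4)*(h + 7)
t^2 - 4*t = t*(t - 4)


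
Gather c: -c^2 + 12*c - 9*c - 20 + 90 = -c^2 + 3*c + 70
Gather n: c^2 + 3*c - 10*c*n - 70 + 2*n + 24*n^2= c^2 + 3*c + 24*n^2 + n*(2 - 10*c) - 70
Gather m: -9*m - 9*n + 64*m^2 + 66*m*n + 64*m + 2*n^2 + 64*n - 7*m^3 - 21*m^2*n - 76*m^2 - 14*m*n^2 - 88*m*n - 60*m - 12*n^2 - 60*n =-7*m^3 + m^2*(-21*n - 12) + m*(-14*n^2 - 22*n - 5) - 10*n^2 - 5*n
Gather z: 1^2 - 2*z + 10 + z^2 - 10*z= z^2 - 12*z + 11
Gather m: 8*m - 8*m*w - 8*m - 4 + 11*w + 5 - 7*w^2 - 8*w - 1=-8*m*w - 7*w^2 + 3*w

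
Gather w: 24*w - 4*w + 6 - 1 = 20*w + 5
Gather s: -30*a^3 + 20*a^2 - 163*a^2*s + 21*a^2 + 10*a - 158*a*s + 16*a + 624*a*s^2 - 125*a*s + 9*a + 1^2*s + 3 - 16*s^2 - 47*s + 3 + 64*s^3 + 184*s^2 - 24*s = -30*a^3 + 41*a^2 + 35*a + 64*s^3 + s^2*(624*a + 168) + s*(-163*a^2 - 283*a - 70) + 6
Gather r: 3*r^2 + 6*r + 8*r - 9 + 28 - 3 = 3*r^2 + 14*r + 16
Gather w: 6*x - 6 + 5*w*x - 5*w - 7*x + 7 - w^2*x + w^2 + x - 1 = w^2*(1 - x) + w*(5*x - 5)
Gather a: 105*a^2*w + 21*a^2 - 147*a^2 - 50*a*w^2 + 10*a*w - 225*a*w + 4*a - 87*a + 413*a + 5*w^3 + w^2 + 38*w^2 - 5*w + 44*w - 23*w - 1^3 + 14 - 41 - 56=a^2*(105*w - 126) + a*(-50*w^2 - 215*w + 330) + 5*w^3 + 39*w^2 + 16*w - 84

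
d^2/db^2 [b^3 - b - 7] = 6*b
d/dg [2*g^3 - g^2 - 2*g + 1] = 6*g^2 - 2*g - 2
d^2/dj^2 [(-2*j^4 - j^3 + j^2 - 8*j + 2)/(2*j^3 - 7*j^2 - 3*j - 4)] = 4*(-60*j^6 - 144*j^5 + 66*j^4 - 401*j^3 - 219*j^2 + 399*j + 37)/(8*j^9 - 84*j^8 + 258*j^7 - 139*j^6 - 51*j^5 - 633*j^4 - 435*j^3 - 444*j^2 - 144*j - 64)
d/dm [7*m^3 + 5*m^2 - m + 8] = 21*m^2 + 10*m - 1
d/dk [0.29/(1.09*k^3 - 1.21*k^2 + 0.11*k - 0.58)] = (-0.9483*k^2 + 0.7018*k - 0.0319)/(1.09*k^3 - 1.21*k^2 + 0.11*k - 0.58)^2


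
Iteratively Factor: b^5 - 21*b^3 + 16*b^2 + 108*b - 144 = (b - 3)*(b^4 + 3*b^3 - 12*b^2 - 20*b + 48) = (b - 3)*(b + 3)*(b^3 - 12*b + 16) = (b - 3)*(b + 3)*(b + 4)*(b^2 - 4*b + 4) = (b - 3)*(b - 2)*(b + 3)*(b + 4)*(b - 2)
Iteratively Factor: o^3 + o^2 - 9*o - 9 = (o - 3)*(o^2 + 4*o + 3) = (o - 3)*(o + 3)*(o + 1)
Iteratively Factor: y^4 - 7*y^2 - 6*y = (y + 2)*(y^3 - 2*y^2 - 3*y) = (y - 3)*(y + 2)*(y^2 + y) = y*(y - 3)*(y + 2)*(y + 1)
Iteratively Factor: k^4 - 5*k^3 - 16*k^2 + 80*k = (k - 5)*(k^3 - 16*k) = (k - 5)*(k + 4)*(k^2 - 4*k) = k*(k - 5)*(k + 4)*(k - 4)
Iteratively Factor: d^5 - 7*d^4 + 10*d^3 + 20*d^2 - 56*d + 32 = (d + 2)*(d^4 - 9*d^3 + 28*d^2 - 36*d + 16) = (d - 1)*(d + 2)*(d^3 - 8*d^2 + 20*d - 16) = (d - 2)*(d - 1)*(d + 2)*(d^2 - 6*d + 8) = (d - 4)*(d - 2)*(d - 1)*(d + 2)*(d - 2)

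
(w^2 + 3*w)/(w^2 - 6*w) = (w + 3)/(w - 6)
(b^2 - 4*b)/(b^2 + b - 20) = b/(b + 5)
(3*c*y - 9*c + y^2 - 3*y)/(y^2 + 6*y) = (3*c*y - 9*c + y^2 - 3*y)/(y*(y + 6))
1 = 1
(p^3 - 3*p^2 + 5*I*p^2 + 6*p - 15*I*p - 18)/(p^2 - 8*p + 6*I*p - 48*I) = (p^2 - p*(3 + I) + 3*I)/(p - 8)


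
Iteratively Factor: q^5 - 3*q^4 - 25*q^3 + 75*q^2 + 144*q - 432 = (q - 4)*(q^4 + q^3 - 21*q^2 - 9*q + 108) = (q - 4)*(q + 3)*(q^3 - 2*q^2 - 15*q + 36) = (q - 4)*(q + 3)*(q + 4)*(q^2 - 6*q + 9) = (q - 4)*(q - 3)*(q + 3)*(q + 4)*(q - 3)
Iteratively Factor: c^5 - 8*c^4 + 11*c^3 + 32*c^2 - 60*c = (c)*(c^4 - 8*c^3 + 11*c^2 + 32*c - 60) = c*(c - 5)*(c^3 - 3*c^2 - 4*c + 12) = c*(c - 5)*(c - 2)*(c^2 - c - 6) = c*(c - 5)*(c - 2)*(c + 2)*(c - 3)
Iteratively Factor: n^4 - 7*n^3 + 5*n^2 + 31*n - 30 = (n - 5)*(n^3 - 2*n^2 - 5*n + 6) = (n - 5)*(n - 3)*(n^2 + n - 2) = (n - 5)*(n - 3)*(n + 2)*(n - 1)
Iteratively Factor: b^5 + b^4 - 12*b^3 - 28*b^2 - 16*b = (b + 2)*(b^4 - b^3 - 10*b^2 - 8*b) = (b + 2)^2*(b^3 - 3*b^2 - 4*b) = (b - 4)*(b + 2)^2*(b^2 + b) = (b - 4)*(b + 1)*(b + 2)^2*(b)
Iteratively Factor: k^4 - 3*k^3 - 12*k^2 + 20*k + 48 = (k - 3)*(k^3 - 12*k - 16) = (k - 3)*(k + 2)*(k^2 - 2*k - 8) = (k - 3)*(k + 2)^2*(k - 4)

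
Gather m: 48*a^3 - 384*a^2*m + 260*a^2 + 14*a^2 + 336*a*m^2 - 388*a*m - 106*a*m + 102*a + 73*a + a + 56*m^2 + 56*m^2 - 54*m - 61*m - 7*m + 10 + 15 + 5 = 48*a^3 + 274*a^2 + 176*a + m^2*(336*a + 112) + m*(-384*a^2 - 494*a - 122) + 30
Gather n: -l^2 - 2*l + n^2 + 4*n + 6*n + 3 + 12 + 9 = -l^2 - 2*l + n^2 + 10*n + 24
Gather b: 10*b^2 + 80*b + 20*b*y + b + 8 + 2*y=10*b^2 + b*(20*y + 81) + 2*y + 8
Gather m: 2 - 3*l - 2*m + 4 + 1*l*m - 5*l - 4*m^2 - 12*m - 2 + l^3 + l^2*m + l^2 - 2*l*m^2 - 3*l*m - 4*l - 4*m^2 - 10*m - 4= l^3 + l^2 - 12*l + m^2*(-2*l - 8) + m*(l^2 - 2*l - 24)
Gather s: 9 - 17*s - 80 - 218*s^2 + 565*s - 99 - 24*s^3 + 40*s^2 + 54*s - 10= -24*s^3 - 178*s^2 + 602*s - 180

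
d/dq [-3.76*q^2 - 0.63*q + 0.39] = -7.52*q - 0.63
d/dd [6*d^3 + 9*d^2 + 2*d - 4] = 18*d^2 + 18*d + 2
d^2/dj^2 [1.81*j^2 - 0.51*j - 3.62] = 3.62000000000000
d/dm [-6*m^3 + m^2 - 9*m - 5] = -18*m^2 + 2*m - 9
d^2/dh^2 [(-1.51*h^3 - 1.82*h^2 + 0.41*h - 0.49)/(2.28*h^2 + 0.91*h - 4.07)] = (1.4210854715202e-14*h^4 - 18.710294*h^3 - 83.061006*h^2 - 133.35009*h - 67.164748)/(11.852352*h^6 + 14.191632*h^5 - 57.80826*h^4 - 49.913045*h^3 + 103.192815*h^2 + 45.222177*h - 67.419143)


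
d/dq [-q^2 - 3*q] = -2*q - 3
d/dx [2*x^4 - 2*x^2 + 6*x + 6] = 8*x^3 - 4*x + 6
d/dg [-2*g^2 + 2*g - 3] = 2 - 4*g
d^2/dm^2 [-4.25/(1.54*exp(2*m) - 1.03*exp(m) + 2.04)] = (-4.25*(3.08*exp(m) - 1.03)*(6.16*exp(m) - 2.06)*exp(m) + (26.18*exp(m) - 4.3775)*(1.54*exp(2*m) - 1.03*exp(m) + 2.04))*exp(m)/(1.54*exp(2*m) - 1.03*exp(m) + 2.04)^3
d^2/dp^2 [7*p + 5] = 0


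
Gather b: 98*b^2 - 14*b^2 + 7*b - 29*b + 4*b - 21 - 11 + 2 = 84*b^2 - 18*b - 30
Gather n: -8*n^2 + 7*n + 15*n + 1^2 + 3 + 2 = -8*n^2 + 22*n + 6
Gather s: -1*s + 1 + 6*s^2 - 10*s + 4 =6*s^2 - 11*s + 5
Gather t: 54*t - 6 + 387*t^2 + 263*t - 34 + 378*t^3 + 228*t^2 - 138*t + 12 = 378*t^3 + 615*t^2 + 179*t - 28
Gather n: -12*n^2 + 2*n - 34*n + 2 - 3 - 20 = -12*n^2 - 32*n - 21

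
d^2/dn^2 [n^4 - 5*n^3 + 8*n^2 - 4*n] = 12*n^2 - 30*n + 16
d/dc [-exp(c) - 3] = -exp(c)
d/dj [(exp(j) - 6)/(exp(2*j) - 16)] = (-2*(exp(j) - 6)*exp(j) + exp(2*j) - 16)*exp(j)/(exp(2*j) - 16)^2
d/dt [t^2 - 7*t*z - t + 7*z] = 2*t - 7*z - 1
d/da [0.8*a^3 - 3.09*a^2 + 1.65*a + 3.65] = 2.4*a^2 - 6.18*a + 1.65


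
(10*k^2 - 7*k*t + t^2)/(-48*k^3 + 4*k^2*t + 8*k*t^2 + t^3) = (-5*k + t)/(24*k^2 + 10*k*t + t^2)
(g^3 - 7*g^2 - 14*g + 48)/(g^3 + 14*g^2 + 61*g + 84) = (g^2 - 10*g + 16)/(g^2 + 11*g + 28)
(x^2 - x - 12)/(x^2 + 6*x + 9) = (x - 4)/(x + 3)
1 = 1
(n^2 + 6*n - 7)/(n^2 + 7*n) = (n - 1)/n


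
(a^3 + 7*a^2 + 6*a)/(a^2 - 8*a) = (a^2 + 7*a + 6)/(a - 8)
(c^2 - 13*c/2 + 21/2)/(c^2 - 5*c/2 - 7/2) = (c - 3)/(c + 1)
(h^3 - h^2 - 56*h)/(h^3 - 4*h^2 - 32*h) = (h + 7)/(h + 4)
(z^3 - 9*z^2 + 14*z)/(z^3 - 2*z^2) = (z - 7)/z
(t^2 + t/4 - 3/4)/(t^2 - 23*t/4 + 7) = (4*t^2 + t - 3)/(4*t^2 - 23*t + 28)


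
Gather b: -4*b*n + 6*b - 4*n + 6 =b*(6 - 4*n) - 4*n + 6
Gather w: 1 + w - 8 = w - 7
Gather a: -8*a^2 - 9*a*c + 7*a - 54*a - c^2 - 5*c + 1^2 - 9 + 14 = -8*a^2 + a*(-9*c - 47) - c^2 - 5*c + 6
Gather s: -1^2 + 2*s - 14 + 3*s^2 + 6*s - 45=3*s^2 + 8*s - 60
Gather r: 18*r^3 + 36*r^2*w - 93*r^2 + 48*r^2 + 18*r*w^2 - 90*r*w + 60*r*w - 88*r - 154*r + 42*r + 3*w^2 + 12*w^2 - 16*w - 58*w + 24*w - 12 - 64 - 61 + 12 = 18*r^3 + r^2*(36*w - 45) + r*(18*w^2 - 30*w - 200) + 15*w^2 - 50*w - 125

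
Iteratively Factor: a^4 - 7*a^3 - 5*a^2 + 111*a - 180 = (a + 4)*(a^3 - 11*a^2 + 39*a - 45) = (a - 3)*(a + 4)*(a^2 - 8*a + 15) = (a - 5)*(a - 3)*(a + 4)*(a - 3)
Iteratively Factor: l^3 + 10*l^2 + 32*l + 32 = (l + 4)*(l^2 + 6*l + 8) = (l + 2)*(l + 4)*(l + 4)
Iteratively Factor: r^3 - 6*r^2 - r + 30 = (r - 5)*(r^2 - r - 6) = (r - 5)*(r + 2)*(r - 3)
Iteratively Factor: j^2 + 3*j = (j + 3)*(j)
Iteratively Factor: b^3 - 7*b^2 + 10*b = (b)*(b^2 - 7*b + 10) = b*(b - 5)*(b - 2)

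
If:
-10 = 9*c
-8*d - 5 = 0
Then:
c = -10/9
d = -5/8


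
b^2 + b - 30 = (b - 5)*(b + 6)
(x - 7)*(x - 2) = x^2 - 9*x + 14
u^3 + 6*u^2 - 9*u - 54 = (u - 3)*(u + 3)*(u + 6)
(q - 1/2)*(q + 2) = q^2 + 3*q/2 - 1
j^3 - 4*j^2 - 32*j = j*(j - 8)*(j + 4)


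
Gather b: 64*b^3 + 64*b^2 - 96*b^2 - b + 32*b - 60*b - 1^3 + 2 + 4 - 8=64*b^3 - 32*b^2 - 29*b - 3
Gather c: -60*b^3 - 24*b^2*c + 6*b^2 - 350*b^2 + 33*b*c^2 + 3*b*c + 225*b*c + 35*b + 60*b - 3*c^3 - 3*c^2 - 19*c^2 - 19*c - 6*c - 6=-60*b^3 - 344*b^2 + 95*b - 3*c^3 + c^2*(33*b - 22) + c*(-24*b^2 + 228*b - 25) - 6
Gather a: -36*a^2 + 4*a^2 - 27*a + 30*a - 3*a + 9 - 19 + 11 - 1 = -32*a^2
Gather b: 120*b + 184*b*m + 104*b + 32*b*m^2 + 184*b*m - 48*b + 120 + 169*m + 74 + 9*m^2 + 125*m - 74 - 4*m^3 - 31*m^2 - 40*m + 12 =b*(32*m^2 + 368*m + 176) - 4*m^3 - 22*m^2 + 254*m + 132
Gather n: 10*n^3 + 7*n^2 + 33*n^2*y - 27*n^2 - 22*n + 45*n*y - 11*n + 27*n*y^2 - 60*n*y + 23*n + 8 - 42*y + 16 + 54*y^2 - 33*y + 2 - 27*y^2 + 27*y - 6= 10*n^3 + n^2*(33*y - 20) + n*(27*y^2 - 15*y - 10) + 27*y^2 - 48*y + 20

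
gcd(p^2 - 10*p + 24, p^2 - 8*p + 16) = p - 4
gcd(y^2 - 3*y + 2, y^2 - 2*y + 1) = y - 1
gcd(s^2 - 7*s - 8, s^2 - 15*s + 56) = s - 8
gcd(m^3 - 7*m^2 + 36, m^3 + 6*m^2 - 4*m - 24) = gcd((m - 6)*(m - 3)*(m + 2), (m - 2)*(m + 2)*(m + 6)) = m + 2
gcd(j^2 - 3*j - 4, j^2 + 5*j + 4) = j + 1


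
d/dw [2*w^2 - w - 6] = 4*w - 1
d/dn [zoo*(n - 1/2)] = zoo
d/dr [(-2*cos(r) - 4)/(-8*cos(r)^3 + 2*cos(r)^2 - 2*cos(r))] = (31*sin(r)/2 + 23*sin(3*r)/2 + 2*sin(4*r))/((cos(2*r) + 1)*(cos(r) - 2*cos(2*r) - 3)^2)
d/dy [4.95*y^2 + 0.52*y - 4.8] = 9.9*y + 0.52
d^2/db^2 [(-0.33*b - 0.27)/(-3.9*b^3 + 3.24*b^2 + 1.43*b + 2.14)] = (30.1158*b^5 + 24.26112*b^4 - 43.978284*b^3 + 41.021532*b^2 + 7.297776*b - 4.65963)/(59.319*b^9 - 147.8412*b^8 + 57.57102*b^7 - 23.243544*b^6 + 141.136866*b^5 - 15.66234*b^4 - 8.833175*b^3 - 57.64197*b^2 - 19.646484*b - 9.800344)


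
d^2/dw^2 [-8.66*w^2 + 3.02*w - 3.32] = -17.3200000000000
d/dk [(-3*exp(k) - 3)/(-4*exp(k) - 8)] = 3*exp(k)/(4*(exp(k) + 2)^2)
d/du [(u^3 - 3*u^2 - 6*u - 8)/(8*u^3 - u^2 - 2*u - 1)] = (23*u^4 + 92*u^3 + 189*u^2 - 10*u - 10)/(64*u^6 - 16*u^5 - 31*u^4 - 12*u^3 + 6*u^2 + 4*u + 1)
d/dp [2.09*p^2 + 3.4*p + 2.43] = 4.18*p + 3.4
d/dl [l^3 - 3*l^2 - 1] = 3*l*(l - 2)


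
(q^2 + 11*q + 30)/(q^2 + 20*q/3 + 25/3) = 3*(q + 6)/(3*q + 5)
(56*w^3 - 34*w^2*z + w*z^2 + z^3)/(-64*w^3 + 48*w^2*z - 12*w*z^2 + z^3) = (-14*w^2 + 5*w*z + z^2)/(16*w^2 - 8*w*z + z^2)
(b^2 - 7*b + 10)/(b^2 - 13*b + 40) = (b - 2)/(b - 8)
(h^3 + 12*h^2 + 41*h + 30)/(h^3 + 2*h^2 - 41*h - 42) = (h^2 + 11*h + 30)/(h^2 + h - 42)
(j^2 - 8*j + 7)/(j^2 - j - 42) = (j - 1)/(j + 6)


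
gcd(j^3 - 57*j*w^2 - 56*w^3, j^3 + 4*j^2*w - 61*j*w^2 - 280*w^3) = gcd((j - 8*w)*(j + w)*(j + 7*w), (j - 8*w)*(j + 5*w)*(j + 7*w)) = -j^2 + j*w + 56*w^2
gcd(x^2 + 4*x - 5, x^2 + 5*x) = x + 5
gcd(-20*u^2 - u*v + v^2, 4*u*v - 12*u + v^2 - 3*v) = 4*u + v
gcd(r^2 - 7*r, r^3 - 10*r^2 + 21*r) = r^2 - 7*r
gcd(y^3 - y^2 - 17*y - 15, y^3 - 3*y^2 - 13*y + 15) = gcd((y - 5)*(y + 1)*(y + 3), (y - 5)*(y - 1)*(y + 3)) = y^2 - 2*y - 15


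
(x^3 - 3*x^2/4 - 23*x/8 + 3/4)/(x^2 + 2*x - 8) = (8*x^2 + 10*x - 3)/(8*(x + 4))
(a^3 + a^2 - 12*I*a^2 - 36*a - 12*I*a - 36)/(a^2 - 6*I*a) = a + 1 - 6*I - 6*I/a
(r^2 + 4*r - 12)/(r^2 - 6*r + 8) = (r + 6)/(r - 4)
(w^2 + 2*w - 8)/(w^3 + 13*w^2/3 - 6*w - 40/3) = 3*(w + 4)/(3*w^2 + 19*w + 20)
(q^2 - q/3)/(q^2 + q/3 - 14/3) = q*(3*q - 1)/(3*q^2 + q - 14)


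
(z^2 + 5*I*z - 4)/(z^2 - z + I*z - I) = (z + 4*I)/(z - 1)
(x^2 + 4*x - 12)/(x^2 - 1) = (x^2 + 4*x - 12)/(x^2 - 1)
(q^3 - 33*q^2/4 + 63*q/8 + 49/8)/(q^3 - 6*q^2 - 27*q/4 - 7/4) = (4*q - 7)/(2*(2*q + 1))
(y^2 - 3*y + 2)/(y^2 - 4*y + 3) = (y - 2)/(y - 3)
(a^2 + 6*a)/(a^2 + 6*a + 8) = a*(a + 6)/(a^2 + 6*a + 8)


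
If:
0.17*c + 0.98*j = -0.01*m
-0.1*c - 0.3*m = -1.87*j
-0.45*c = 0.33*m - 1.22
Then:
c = 110.00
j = -17.59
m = -146.31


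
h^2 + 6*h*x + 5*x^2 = (h + x)*(h + 5*x)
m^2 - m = m*(m - 1)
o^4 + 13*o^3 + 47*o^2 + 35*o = o*(o + 1)*(o + 5)*(o + 7)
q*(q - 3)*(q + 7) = q^3 + 4*q^2 - 21*q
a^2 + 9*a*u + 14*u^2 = (a + 2*u)*(a + 7*u)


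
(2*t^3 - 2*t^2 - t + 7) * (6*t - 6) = 12*t^4 - 24*t^3 + 6*t^2 + 48*t - 42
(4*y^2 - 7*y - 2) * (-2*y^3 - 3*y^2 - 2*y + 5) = -8*y^5 + 2*y^4 + 17*y^3 + 40*y^2 - 31*y - 10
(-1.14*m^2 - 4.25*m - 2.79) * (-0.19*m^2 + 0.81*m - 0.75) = 0.2166*m^4 - 0.1159*m^3 - 2.0574*m^2 + 0.9276*m + 2.0925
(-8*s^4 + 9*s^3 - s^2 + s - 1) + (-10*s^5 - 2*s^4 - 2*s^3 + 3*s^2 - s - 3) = -10*s^5 - 10*s^4 + 7*s^3 + 2*s^2 - 4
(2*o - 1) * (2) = 4*o - 2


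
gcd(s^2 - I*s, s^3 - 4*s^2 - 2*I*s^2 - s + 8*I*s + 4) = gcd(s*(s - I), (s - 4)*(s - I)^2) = s - I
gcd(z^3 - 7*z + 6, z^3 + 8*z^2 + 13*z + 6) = 1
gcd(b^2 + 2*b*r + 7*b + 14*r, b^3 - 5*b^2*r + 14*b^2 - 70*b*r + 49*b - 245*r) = b + 7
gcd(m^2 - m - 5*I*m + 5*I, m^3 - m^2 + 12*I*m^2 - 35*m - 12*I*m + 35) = m - 1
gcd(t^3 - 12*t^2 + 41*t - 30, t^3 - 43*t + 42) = t^2 - 7*t + 6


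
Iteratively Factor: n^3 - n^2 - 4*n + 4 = (n + 2)*(n^2 - 3*n + 2) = (n - 2)*(n + 2)*(n - 1)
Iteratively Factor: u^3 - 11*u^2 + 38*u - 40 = (u - 2)*(u^2 - 9*u + 20) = (u - 4)*(u - 2)*(u - 5)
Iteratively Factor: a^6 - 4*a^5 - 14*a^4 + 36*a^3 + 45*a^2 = (a)*(a^5 - 4*a^4 - 14*a^3 + 36*a^2 + 45*a) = a*(a + 3)*(a^4 - 7*a^3 + 7*a^2 + 15*a) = a*(a - 5)*(a + 3)*(a^3 - 2*a^2 - 3*a) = a*(a - 5)*(a + 1)*(a + 3)*(a^2 - 3*a) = a*(a - 5)*(a - 3)*(a + 1)*(a + 3)*(a)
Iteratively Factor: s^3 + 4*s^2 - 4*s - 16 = (s - 2)*(s^2 + 6*s + 8) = (s - 2)*(s + 4)*(s + 2)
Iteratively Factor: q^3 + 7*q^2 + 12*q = (q)*(q^2 + 7*q + 12) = q*(q + 4)*(q + 3)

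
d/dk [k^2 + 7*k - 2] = 2*k + 7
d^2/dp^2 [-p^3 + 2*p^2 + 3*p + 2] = 4 - 6*p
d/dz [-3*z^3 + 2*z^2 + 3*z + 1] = -9*z^2 + 4*z + 3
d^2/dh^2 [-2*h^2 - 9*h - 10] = -4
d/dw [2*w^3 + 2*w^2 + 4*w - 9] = 6*w^2 + 4*w + 4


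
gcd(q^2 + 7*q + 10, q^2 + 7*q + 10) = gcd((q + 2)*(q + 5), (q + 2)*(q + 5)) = q^2 + 7*q + 10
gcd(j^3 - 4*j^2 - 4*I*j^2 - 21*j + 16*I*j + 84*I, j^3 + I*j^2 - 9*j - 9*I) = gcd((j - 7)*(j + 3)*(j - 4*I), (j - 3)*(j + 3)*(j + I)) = j + 3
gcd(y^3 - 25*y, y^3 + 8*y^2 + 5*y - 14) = 1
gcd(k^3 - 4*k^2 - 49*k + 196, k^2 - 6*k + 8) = k - 4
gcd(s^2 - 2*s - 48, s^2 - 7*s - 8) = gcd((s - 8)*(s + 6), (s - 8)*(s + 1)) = s - 8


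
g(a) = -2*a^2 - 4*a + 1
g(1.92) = -14.05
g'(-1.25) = 1.00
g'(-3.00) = 8.00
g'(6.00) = -28.00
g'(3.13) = -16.52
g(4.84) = -65.21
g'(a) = -4*a - 4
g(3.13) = -31.11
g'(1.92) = -11.68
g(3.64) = -40.06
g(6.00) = -95.00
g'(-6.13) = 20.52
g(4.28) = -52.76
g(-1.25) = 2.88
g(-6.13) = -49.63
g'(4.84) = -23.36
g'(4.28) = -21.12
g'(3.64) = -18.56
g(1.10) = -5.82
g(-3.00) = -5.00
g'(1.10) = -8.40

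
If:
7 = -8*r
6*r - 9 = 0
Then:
No Solution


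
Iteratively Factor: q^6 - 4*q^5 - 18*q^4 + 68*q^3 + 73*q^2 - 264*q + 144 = (q - 4)*(q^5 - 18*q^3 - 4*q^2 + 57*q - 36) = (q - 4)*(q + 3)*(q^4 - 3*q^3 - 9*q^2 + 23*q - 12) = (q - 4)*(q + 3)^2*(q^3 - 6*q^2 + 9*q - 4) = (q - 4)*(q - 1)*(q + 3)^2*(q^2 - 5*q + 4) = (q - 4)*(q - 1)^2*(q + 3)^2*(q - 4)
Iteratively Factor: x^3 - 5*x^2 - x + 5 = (x - 5)*(x^2 - 1) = (x - 5)*(x + 1)*(x - 1)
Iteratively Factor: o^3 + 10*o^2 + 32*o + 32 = (o + 2)*(o^2 + 8*o + 16) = (o + 2)*(o + 4)*(o + 4)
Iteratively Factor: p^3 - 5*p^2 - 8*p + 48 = (p - 4)*(p^2 - p - 12) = (p - 4)^2*(p + 3)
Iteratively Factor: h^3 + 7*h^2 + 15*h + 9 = (h + 3)*(h^2 + 4*h + 3) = (h + 3)^2*(h + 1)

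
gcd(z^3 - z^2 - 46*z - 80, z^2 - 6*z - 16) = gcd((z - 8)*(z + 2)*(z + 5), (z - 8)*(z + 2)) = z^2 - 6*z - 16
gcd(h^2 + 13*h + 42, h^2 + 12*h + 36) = h + 6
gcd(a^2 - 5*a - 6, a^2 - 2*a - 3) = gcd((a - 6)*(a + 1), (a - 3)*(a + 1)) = a + 1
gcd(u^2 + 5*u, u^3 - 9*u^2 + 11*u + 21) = 1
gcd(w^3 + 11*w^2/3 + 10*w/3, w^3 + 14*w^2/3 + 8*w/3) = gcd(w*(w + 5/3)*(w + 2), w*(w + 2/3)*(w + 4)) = w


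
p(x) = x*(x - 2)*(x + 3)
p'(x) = x*(x - 2) + x*(x + 3) + (x - 2)*(x + 3) = 3*x^2 + 2*x - 6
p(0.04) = -0.24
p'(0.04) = -5.92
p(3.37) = 29.41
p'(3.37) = 34.81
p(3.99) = 55.50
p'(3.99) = 49.74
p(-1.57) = 8.02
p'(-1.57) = -1.75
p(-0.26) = 1.61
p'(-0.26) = -6.32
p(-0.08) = 0.49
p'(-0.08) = -6.14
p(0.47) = -2.50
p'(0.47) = -4.40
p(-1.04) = 6.20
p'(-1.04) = -4.84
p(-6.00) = -144.00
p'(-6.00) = 90.00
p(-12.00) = -1512.00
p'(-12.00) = 402.00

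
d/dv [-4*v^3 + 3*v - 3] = 3 - 12*v^2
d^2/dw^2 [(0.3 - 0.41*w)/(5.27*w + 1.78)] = 24.355832/(5.27*w + 1.78)^3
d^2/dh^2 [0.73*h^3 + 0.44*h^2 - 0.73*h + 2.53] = 4.38*h + 0.88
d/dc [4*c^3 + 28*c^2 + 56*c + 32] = 12*c^2 + 56*c + 56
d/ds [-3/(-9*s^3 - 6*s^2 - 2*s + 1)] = 3*(-27*s^2 - 12*s - 2)/(9*s^3 + 6*s^2 + 2*s - 1)^2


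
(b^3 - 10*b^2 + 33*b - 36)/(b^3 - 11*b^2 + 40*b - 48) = (b - 3)/(b - 4)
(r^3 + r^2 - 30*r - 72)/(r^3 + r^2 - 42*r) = (r^2 + 7*r + 12)/(r*(r + 7))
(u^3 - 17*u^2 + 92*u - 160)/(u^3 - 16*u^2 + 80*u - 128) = (u - 5)/(u - 4)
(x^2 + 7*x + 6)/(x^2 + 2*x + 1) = (x + 6)/(x + 1)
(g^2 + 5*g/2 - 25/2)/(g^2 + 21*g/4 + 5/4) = 2*(2*g - 5)/(4*g + 1)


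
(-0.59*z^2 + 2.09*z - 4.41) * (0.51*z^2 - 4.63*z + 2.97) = -0.3009*z^4 + 3.7976*z^3 - 13.6781*z^2 + 26.6256*z - 13.0977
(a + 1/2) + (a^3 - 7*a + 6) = a^3 - 6*a + 13/2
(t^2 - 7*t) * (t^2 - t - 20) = t^4 - 8*t^3 - 13*t^2 + 140*t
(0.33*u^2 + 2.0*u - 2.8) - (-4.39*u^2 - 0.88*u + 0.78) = 4.72*u^2 + 2.88*u - 3.58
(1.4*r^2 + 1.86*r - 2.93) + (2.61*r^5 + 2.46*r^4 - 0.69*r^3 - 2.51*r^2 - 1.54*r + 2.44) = 2.61*r^5 + 2.46*r^4 - 0.69*r^3 - 1.11*r^2 + 0.32*r - 0.49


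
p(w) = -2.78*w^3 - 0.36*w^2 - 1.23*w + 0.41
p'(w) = -8.34*w^2 - 0.72*w - 1.23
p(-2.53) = 46.24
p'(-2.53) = -52.79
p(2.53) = -50.03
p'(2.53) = -56.44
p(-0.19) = 0.65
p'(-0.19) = -1.39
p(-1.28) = 7.22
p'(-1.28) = -13.97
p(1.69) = -16.12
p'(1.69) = -26.27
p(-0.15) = 0.60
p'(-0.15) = -1.31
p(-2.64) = 52.30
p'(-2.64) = -57.46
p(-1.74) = 16.11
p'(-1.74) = -25.23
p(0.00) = 0.41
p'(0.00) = -1.23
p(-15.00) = 9320.36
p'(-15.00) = -1866.93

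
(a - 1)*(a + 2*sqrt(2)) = a^2 - a + 2*sqrt(2)*a - 2*sqrt(2)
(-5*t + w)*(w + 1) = -5*t*w - 5*t + w^2 + w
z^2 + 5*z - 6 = (z - 1)*(z + 6)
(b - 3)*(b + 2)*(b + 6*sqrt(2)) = b^3 - b^2 + 6*sqrt(2)*b^2 - 6*sqrt(2)*b - 6*b - 36*sqrt(2)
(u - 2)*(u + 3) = u^2 + u - 6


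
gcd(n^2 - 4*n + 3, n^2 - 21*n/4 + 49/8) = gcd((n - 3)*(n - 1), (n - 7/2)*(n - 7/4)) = 1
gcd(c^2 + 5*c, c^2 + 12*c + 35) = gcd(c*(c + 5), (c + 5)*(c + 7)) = c + 5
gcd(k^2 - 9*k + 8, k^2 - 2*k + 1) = k - 1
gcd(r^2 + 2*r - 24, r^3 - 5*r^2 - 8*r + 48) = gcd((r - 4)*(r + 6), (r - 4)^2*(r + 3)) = r - 4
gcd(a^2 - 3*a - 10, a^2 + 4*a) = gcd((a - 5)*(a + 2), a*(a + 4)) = 1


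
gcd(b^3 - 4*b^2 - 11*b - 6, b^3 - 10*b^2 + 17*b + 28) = b + 1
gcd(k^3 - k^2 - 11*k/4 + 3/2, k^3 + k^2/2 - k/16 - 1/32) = 1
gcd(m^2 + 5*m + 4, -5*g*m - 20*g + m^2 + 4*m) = m + 4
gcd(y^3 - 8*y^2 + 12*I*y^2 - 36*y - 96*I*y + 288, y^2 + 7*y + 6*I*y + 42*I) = y + 6*I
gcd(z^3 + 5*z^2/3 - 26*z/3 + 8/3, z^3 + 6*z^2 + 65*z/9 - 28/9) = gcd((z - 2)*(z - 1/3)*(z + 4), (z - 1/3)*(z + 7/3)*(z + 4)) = z^2 + 11*z/3 - 4/3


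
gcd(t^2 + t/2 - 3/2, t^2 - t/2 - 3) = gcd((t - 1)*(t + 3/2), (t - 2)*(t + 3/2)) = t + 3/2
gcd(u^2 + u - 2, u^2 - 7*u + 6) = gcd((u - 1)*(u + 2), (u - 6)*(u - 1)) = u - 1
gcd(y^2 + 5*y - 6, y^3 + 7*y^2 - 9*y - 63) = 1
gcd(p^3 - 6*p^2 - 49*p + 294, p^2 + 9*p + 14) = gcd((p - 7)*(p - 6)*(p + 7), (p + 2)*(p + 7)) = p + 7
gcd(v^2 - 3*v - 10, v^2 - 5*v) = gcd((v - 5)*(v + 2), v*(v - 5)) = v - 5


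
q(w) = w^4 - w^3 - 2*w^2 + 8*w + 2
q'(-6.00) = -940.00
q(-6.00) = 1394.00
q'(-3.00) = -115.00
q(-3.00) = 68.00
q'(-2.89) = -102.05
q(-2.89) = 56.07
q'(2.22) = 28.10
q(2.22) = 23.25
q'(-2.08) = -32.65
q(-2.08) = 4.42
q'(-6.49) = -1185.84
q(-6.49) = 1913.30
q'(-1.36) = -2.17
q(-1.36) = -6.64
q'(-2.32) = -48.82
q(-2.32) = 14.13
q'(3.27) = 102.70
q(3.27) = 86.15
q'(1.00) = 5.00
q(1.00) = 8.00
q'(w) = 4*w^3 - 3*w^2 - 4*w + 8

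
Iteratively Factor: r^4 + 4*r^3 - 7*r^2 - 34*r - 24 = (r + 4)*(r^3 - 7*r - 6) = (r + 1)*(r + 4)*(r^2 - r - 6) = (r + 1)*(r + 2)*(r + 4)*(r - 3)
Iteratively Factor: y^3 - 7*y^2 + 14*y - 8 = (y - 1)*(y^2 - 6*y + 8) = (y - 2)*(y - 1)*(y - 4)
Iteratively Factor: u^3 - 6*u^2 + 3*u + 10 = (u - 2)*(u^2 - 4*u - 5) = (u - 5)*(u - 2)*(u + 1)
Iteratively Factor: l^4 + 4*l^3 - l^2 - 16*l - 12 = (l + 2)*(l^3 + 2*l^2 - 5*l - 6) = (l + 2)*(l + 3)*(l^2 - l - 2) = (l + 1)*(l + 2)*(l + 3)*(l - 2)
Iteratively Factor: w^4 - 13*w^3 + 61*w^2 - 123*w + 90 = (w - 3)*(w^3 - 10*w^2 + 31*w - 30) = (w - 3)*(w - 2)*(w^2 - 8*w + 15) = (w - 5)*(w - 3)*(w - 2)*(w - 3)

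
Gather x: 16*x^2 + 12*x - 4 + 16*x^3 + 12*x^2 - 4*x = 16*x^3 + 28*x^2 + 8*x - 4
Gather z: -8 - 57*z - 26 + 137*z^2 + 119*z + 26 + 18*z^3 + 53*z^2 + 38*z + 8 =18*z^3 + 190*z^2 + 100*z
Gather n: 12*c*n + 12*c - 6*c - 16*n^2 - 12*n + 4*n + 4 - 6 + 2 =6*c - 16*n^2 + n*(12*c - 8)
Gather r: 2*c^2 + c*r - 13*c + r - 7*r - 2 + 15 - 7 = 2*c^2 - 13*c + r*(c - 6) + 6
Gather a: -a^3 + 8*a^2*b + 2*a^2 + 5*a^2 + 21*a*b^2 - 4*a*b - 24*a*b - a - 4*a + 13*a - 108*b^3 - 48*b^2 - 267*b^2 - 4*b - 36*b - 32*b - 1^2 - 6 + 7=-a^3 + a^2*(8*b + 7) + a*(21*b^2 - 28*b + 8) - 108*b^3 - 315*b^2 - 72*b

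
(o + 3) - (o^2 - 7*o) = -o^2 + 8*o + 3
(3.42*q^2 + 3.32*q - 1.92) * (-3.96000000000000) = -13.5432*q^2 - 13.1472*q + 7.6032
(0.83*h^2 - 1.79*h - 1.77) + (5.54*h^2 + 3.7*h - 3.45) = 6.37*h^2 + 1.91*h - 5.22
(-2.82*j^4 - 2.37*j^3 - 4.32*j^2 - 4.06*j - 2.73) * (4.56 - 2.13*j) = 6.0066*j^5 - 7.8111*j^4 - 1.6056*j^3 - 11.0514*j^2 - 12.6987*j - 12.4488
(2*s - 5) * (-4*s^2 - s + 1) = -8*s^3 + 18*s^2 + 7*s - 5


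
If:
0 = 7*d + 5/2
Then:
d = -5/14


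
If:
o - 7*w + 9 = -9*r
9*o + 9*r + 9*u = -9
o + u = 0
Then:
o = 7*w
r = -1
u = -7*w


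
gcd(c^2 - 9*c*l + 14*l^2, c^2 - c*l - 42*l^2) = c - 7*l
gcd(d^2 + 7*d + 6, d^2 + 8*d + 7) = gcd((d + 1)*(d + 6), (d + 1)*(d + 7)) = d + 1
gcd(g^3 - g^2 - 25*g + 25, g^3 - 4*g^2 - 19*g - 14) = 1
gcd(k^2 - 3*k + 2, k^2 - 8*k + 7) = k - 1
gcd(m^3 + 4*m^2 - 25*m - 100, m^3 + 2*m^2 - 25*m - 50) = m^2 - 25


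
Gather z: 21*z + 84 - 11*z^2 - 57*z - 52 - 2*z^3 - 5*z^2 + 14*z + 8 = -2*z^3 - 16*z^2 - 22*z + 40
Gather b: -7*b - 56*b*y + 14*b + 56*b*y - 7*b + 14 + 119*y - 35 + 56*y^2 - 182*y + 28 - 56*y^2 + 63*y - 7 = 0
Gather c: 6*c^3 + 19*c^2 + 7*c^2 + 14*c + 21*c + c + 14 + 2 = 6*c^3 + 26*c^2 + 36*c + 16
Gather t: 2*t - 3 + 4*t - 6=6*t - 9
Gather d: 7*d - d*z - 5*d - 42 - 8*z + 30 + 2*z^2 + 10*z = d*(2 - z) + 2*z^2 + 2*z - 12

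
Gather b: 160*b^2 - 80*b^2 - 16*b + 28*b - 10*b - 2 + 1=80*b^2 + 2*b - 1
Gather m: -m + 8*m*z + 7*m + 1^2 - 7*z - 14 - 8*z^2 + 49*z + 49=m*(8*z + 6) - 8*z^2 + 42*z + 36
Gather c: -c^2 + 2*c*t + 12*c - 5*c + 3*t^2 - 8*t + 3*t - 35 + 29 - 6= -c^2 + c*(2*t + 7) + 3*t^2 - 5*t - 12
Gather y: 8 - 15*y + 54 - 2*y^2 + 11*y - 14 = -2*y^2 - 4*y + 48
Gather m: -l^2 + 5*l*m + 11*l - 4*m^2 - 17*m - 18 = -l^2 + 11*l - 4*m^2 + m*(5*l - 17) - 18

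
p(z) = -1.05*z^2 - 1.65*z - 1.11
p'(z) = -2.1*z - 1.65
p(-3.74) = -9.63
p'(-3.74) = 6.20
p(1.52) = -6.04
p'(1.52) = -4.84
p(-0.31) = -0.70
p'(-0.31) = -1.00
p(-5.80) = -26.86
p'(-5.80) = 10.53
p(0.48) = -2.14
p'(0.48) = -2.66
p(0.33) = -1.77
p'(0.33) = -2.34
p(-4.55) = -15.34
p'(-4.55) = 7.90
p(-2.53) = -3.66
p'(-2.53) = 3.66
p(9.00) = -101.01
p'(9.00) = -20.55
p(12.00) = -172.11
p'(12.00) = -26.85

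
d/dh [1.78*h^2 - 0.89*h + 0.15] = 3.56*h - 0.89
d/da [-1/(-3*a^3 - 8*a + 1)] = (-9*a^2 - 8)/(3*a^3 + 8*a - 1)^2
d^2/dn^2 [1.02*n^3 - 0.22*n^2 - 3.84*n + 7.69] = 6.12*n - 0.44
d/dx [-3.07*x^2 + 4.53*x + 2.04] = 4.53 - 6.14*x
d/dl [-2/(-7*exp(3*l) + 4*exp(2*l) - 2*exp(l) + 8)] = (-42*exp(2*l) + 16*exp(l) - 4)*exp(l)/(7*exp(3*l) - 4*exp(2*l) + 2*exp(l) - 8)^2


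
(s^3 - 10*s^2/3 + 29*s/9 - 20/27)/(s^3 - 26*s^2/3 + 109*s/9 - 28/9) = (s - 5/3)/(s - 7)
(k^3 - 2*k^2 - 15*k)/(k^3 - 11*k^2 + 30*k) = (k + 3)/(k - 6)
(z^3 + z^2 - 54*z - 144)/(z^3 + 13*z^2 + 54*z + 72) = (z - 8)/(z + 4)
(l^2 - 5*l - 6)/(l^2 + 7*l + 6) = (l - 6)/(l + 6)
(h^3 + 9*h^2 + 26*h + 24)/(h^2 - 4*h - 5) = (h^3 + 9*h^2 + 26*h + 24)/(h^2 - 4*h - 5)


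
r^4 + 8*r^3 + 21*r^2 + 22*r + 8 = (r + 1)^2*(r + 2)*(r + 4)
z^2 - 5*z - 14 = (z - 7)*(z + 2)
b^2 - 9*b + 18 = (b - 6)*(b - 3)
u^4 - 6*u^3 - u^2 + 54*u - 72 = (u - 4)*(u - 3)*(u - 2)*(u + 3)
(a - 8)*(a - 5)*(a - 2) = a^3 - 15*a^2 + 66*a - 80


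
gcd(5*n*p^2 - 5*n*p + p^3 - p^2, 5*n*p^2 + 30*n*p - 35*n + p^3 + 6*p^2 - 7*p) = 5*n*p - 5*n + p^2 - p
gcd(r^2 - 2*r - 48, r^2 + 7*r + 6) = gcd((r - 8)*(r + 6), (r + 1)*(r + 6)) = r + 6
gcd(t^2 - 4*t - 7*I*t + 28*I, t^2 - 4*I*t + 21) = t - 7*I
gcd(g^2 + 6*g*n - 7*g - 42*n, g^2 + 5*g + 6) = 1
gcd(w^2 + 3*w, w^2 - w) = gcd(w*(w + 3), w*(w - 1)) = w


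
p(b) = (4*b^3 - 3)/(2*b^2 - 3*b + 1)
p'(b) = 12*b^2/(2*b^2 - 3*b + 1) + (3 - 4*b)*(4*b^3 - 3)/(2*b^2 - 3*b + 1)^2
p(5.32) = 14.39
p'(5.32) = 1.84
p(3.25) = 10.85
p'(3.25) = 1.47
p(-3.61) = -5.05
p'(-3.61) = 1.80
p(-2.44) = -3.02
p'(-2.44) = 1.63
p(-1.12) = -1.25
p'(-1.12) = 0.82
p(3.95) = 11.96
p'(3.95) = 1.68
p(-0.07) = -2.46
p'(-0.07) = -6.57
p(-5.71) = -8.97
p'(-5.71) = 1.91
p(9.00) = 21.42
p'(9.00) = 1.95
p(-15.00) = -27.22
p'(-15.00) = 1.99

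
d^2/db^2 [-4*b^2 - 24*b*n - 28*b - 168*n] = -8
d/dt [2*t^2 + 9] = 4*t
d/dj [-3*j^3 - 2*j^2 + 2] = j*(-9*j - 4)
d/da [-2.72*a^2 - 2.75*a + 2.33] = -5.44*a - 2.75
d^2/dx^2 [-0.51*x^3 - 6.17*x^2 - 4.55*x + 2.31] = -3.06*x - 12.34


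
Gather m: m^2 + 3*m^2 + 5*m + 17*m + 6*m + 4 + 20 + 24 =4*m^2 + 28*m + 48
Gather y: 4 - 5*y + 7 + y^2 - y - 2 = y^2 - 6*y + 9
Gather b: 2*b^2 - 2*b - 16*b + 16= 2*b^2 - 18*b + 16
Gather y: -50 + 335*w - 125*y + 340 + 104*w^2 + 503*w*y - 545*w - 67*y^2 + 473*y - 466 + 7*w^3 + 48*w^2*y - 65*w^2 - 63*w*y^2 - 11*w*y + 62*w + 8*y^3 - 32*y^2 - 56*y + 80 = 7*w^3 + 39*w^2 - 148*w + 8*y^3 + y^2*(-63*w - 99) + y*(48*w^2 + 492*w + 292) - 96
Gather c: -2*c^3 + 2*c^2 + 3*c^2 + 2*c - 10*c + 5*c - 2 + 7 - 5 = -2*c^3 + 5*c^2 - 3*c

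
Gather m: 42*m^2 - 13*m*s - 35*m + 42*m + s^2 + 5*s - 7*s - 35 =42*m^2 + m*(7 - 13*s) + s^2 - 2*s - 35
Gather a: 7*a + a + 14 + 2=8*a + 16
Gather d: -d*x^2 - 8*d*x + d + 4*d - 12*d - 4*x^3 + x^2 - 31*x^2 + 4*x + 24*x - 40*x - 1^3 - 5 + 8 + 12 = d*(-x^2 - 8*x - 7) - 4*x^3 - 30*x^2 - 12*x + 14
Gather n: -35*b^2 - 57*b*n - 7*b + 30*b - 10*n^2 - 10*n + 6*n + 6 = -35*b^2 + 23*b - 10*n^2 + n*(-57*b - 4) + 6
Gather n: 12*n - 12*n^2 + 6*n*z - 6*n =-12*n^2 + n*(6*z + 6)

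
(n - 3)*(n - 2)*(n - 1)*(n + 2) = n^4 - 4*n^3 - n^2 + 16*n - 12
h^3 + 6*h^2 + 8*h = h*(h + 2)*(h + 4)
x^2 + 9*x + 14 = (x + 2)*(x + 7)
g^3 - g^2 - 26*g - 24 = (g - 6)*(g + 1)*(g + 4)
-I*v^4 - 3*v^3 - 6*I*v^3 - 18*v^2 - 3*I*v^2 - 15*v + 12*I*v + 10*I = (v + 5)*(v - 2*I)*(v - I)*(-I*v - I)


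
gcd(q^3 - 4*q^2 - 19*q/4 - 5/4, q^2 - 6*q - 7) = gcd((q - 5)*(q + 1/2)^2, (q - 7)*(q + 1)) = 1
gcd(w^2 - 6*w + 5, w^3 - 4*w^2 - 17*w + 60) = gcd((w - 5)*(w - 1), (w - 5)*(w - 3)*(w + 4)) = w - 5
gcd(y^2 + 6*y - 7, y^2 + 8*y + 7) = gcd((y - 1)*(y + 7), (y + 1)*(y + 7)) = y + 7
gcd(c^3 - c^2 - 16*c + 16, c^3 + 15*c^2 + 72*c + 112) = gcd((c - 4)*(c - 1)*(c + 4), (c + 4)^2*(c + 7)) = c + 4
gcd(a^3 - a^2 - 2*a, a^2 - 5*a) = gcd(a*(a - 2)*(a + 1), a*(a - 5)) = a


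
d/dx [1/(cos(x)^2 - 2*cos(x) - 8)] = 2*(cos(x) - 1)*sin(x)/(sin(x)^2 + 2*cos(x) + 7)^2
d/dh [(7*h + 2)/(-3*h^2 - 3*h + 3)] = (-7*h^2 - 7*h + (2*h + 1)*(7*h + 2) + 7)/(3*(h^2 + h - 1)^2)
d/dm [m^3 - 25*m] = 3*m^2 - 25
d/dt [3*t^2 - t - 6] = 6*t - 1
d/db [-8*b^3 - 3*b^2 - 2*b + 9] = -24*b^2 - 6*b - 2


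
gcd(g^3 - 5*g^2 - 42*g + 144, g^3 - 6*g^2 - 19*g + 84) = g - 3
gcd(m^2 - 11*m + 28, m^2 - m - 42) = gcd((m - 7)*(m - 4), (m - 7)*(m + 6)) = m - 7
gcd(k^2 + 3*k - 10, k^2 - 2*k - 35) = k + 5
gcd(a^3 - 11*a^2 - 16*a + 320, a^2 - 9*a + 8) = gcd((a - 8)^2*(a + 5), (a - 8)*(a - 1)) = a - 8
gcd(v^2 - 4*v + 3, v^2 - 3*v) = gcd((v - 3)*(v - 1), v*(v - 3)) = v - 3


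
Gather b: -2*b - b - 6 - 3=-3*b - 9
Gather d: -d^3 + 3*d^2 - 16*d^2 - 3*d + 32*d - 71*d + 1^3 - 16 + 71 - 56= -d^3 - 13*d^2 - 42*d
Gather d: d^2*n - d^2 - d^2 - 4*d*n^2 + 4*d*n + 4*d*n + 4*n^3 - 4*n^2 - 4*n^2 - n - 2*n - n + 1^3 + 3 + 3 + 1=d^2*(n - 2) + d*(-4*n^2 + 8*n) + 4*n^3 - 8*n^2 - 4*n + 8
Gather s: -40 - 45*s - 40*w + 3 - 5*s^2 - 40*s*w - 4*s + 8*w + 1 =-5*s^2 + s*(-40*w - 49) - 32*w - 36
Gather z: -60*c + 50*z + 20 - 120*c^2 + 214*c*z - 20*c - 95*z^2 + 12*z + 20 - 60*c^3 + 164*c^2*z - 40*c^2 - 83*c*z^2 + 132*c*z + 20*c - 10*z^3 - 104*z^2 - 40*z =-60*c^3 - 160*c^2 - 60*c - 10*z^3 + z^2*(-83*c - 199) + z*(164*c^2 + 346*c + 22) + 40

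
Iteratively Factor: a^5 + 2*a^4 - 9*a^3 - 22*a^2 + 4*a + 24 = (a - 3)*(a^4 + 5*a^3 + 6*a^2 - 4*a - 8) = (a - 3)*(a + 2)*(a^3 + 3*a^2 - 4) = (a - 3)*(a + 2)^2*(a^2 + a - 2) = (a - 3)*(a - 1)*(a + 2)^2*(a + 2)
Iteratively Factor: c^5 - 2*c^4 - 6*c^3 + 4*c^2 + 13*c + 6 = (c + 1)*(c^4 - 3*c^3 - 3*c^2 + 7*c + 6) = (c - 3)*(c + 1)*(c^3 - 3*c - 2) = (c - 3)*(c - 2)*(c + 1)*(c^2 + 2*c + 1) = (c - 3)*(c - 2)*(c + 1)^2*(c + 1)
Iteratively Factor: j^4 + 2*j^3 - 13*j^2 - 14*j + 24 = (j - 3)*(j^3 + 5*j^2 + 2*j - 8) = (j - 3)*(j - 1)*(j^2 + 6*j + 8) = (j - 3)*(j - 1)*(j + 2)*(j + 4)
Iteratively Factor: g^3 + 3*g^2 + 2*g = (g)*(g^2 + 3*g + 2) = g*(g + 2)*(g + 1)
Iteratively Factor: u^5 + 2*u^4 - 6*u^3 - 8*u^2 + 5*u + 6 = (u - 2)*(u^4 + 4*u^3 + 2*u^2 - 4*u - 3) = (u - 2)*(u + 1)*(u^3 + 3*u^2 - u - 3) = (u - 2)*(u + 1)^2*(u^2 + 2*u - 3) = (u - 2)*(u - 1)*(u + 1)^2*(u + 3)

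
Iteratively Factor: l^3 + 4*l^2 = (l)*(l^2 + 4*l) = l^2*(l + 4)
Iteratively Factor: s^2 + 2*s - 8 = (s + 4)*(s - 2)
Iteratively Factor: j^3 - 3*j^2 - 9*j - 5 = (j + 1)*(j^2 - 4*j - 5) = (j - 5)*(j + 1)*(j + 1)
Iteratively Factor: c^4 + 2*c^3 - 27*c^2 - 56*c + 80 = (c + 4)*(c^3 - 2*c^2 - 19*c + 20) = (c + 4)^2*(c^2 - 6*c + 5) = (c - 1)*(c + 4)^2*(c - 5)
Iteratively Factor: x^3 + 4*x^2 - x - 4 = (x + 1)*(x^2 + 3*x - 4) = (x + 1)*(x + 4)*(x - 1)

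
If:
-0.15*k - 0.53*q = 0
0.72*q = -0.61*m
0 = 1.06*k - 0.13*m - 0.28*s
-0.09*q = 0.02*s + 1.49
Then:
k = -31.61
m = -10.56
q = 8.95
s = -114.75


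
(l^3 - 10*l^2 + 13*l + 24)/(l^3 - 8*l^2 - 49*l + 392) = (l^2 - 2*l - 3)/(l^2 - 49)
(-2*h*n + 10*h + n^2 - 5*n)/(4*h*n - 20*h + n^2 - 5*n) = (-2*h + n)/(4*h + n)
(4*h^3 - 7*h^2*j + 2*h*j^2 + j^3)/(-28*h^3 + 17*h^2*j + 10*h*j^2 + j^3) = (-h + j)/(7*h + j)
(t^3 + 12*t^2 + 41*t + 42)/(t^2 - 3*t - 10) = (t^2 + 10*t + 21)/(t - 5)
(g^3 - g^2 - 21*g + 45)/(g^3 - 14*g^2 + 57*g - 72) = (g + 5)/(g - 8)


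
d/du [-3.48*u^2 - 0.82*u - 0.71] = -6.96*u - 0.82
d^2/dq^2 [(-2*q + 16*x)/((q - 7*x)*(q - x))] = 4*(-q^3 + 24*q^2*x - 171*q*x^2 + 400*x^3)/(q^6 - 24*q^5*x + 213*q^4*x^2 - 848*q^3*x^3 + 1491*q^2*x^4 - 1176*q*x^5 + 343*x^6)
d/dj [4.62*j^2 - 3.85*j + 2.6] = 9.24*j - 3.85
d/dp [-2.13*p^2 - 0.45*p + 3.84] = -4.26*p - 0.45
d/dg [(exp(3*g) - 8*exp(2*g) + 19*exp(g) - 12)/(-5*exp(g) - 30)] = 2*(-exp(3*g) - 5*exp(2*g) + 48*exp(g) - 63)*exp(g)/(5*(exp(2*g) + 12*exp(g) + 36))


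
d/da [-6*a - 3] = -6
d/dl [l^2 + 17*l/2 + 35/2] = 2*l + 17/2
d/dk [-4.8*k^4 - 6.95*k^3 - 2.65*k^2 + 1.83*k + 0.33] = -19.2*k^3 - 20.85*k^2 - 5.3*k + 1.83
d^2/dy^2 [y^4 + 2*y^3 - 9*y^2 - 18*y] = 12*y^2 + 12*y - 18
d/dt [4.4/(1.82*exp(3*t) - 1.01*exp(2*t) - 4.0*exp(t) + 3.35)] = (-24.024*exp(2*t) + 8.888*exp(t) + 17.6)*exp(t)/(1.82*exp(3*t) - 1.01*exp(2*t) - 4.0*exp(t) + 3.35)^2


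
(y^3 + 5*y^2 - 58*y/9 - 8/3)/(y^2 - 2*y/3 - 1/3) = (y^2 + 14*y/3 - 8)/(y - 1)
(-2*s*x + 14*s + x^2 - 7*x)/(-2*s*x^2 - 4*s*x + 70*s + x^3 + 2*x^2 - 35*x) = (x - 7)/(x^2 + 2*x - 35)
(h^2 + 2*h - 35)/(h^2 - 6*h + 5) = (h + 7)/(h - 1)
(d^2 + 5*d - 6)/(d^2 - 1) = (d + 6)/(d + 1)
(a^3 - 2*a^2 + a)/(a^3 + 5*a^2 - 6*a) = (a - 1)/(a + 6)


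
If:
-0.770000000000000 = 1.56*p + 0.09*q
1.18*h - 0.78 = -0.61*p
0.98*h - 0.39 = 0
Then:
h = 0.40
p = 0.51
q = -17.38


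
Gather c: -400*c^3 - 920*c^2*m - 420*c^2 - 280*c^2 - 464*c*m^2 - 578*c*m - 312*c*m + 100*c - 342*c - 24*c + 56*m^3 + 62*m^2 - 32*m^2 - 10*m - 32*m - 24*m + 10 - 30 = -400*c^3 + c^2*(-920*m - 700) + c*(-464*m^2 - 890*m - 266) + 56*m^3 + 30*m^2 - 66*m - 20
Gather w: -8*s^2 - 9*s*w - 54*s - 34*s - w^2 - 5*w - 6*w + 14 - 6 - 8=-8*s^2 - 88*s - w^2 + w*(-9*s - 11)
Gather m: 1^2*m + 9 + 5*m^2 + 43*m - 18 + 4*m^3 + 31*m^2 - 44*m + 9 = 4*m^3 + 36*m^2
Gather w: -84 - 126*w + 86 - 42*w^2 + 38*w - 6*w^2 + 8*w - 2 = -48*w^2 - 80*w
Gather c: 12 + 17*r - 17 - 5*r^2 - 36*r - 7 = -5*r^2 - 19*r - 12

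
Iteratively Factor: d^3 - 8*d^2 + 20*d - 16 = (d - 2)*(d^2 - 6*d + 8) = (d - 4)*(d - 2)*(d - 2)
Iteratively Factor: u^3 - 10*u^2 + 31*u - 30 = (u - 3)*(u^2 - 7*u + 10) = (u - 3)*(u - 2)*(u - 5)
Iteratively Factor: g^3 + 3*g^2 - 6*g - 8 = (g + 4)*(g^2 - g - 2) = (g - 2)*(g + 4)*(g + 1)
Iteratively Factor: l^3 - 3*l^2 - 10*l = (l - 5)*(l^2 + 2*l) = l*(l - 5)*(l + 2)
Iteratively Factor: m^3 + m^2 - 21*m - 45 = (m + 3)*(m^2 - 2*m - 15) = (m - 5)*(m + 3)*(m + 3)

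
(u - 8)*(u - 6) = u^2 - 14*u + 48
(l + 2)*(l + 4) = l^2 + 6*l + 8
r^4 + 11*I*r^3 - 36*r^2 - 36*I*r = r*(r + 2*I)*(r + 3*I)*(r + 6*I)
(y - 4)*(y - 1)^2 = y^3 - 6*y^2 + 9*y - 4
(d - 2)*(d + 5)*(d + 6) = d^3 + 9*d^2 + 8*d - 60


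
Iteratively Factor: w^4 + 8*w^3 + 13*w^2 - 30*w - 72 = (w + 4)*(w^3 + 4*w^2 - 3*w - 18) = (w + 3)*(w + 4)*(w^2 + w - 6) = (w - 2)*(w + 3)*(w + 4)*(w + 3)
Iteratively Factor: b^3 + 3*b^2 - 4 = (b + 2)*(b^2 + b - 2) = (b - 1)*(b + 2)*(b + 2)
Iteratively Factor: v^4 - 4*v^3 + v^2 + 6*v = (v - 2)*(v^3 - 2*v^2 - 3*v) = (v - 3)*(v - 2)*(v^2 + v) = v*(v - 3)*(v - 2)*(v + 1)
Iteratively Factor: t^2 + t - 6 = (t - 2)*(t + 3)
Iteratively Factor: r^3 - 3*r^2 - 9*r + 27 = (r - 3)*(r^2 - 9) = (r - 3)^2*(r + 3)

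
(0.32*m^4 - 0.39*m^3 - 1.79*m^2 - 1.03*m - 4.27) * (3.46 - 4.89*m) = -1.5648*m^5 + 3.0143*m^4 + 7.4037*m^3 - 1.1567*m^2 + 17.3165*m - 14.7742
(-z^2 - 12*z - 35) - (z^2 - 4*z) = -2*z^2 - 8*z - 35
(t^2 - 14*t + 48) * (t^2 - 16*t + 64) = t^4 - 30*t^3 + 336*t^2 - 1664*t + 3072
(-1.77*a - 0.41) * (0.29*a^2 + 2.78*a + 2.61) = -0.5133*a^3 - 5.0395*a^2 - 5.7595*a - 1.0701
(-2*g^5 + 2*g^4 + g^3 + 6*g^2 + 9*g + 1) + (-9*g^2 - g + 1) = -2*g^5 + 2*g^4 + g^3 - 3*g^2 + 8*g + 2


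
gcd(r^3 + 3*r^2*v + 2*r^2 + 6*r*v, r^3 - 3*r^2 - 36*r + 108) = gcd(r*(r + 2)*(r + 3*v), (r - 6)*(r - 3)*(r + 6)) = 1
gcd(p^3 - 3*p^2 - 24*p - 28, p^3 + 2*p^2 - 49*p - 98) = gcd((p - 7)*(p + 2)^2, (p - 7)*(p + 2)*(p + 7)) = p^2 - 5*p - 14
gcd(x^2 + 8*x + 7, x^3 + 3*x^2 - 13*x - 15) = x + 1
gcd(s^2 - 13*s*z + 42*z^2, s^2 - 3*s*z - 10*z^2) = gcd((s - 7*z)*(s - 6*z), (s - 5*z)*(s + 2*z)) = 1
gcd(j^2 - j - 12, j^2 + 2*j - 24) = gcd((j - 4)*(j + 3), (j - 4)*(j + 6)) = j - 4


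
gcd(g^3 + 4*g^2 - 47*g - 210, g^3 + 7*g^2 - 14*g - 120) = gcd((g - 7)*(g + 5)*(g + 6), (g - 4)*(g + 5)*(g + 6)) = g^2 + 11*g + 30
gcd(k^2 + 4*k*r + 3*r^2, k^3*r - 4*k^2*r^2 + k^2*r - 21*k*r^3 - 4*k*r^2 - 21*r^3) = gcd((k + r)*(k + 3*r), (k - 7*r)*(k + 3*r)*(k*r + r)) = k + 3*r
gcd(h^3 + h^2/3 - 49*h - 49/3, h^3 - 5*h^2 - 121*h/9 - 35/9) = h^2 - 20*h/3 - 7/3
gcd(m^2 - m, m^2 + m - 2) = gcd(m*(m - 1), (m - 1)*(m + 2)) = m - 1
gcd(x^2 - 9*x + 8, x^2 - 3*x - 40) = x - 8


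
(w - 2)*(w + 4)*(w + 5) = w^3 + 7*w^2 + 2*w - 40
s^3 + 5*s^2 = s^2*(s + 5)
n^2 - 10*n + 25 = (n - 5)^2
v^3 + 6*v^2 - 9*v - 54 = (v - 3)*(v + 3)*(v + 6)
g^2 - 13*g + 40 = (g - 8)*(g - 5)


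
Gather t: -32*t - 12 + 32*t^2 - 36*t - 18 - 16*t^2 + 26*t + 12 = 16*t^2 - 42*t - 18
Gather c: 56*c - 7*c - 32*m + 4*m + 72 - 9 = 49*c - 28*m + 63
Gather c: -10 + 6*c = 6*c - 10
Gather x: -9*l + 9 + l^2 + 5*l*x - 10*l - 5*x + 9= l^2 - 19*l + x*(5*l - 5) + 18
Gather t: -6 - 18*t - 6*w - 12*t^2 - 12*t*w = -12*t^2 + t*(-12*w - 18) - 6*w - 6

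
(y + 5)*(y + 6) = y^2 + 11*y + 30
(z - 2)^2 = z^2 - 4*z + 4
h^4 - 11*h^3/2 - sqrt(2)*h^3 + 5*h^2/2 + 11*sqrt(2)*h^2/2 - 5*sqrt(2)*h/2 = h*(h - 5)*(h - 1/2)*(h - sqrt(2))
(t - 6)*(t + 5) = t^2 - t - 30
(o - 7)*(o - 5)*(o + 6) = o^3 - 6*o^2 - 37*o + 210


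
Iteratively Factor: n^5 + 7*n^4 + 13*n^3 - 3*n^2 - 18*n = (n + 3)*(n^4 + 4*n^3 + n^2 - 6*n) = (n + 2)*(n + 3)*(n^3 + 2*n^2 - 3*n) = (n + 2)*(n + 3)^2*(n^2 - n) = (n - 1)*(n + 2)*(n + 3)^2*(n)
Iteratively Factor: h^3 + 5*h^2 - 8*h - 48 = (h + 4)*(h^2 + h - 12) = (h - 3)*(h + 4)*(h + 4)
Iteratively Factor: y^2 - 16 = (y - 4)*(y + 4)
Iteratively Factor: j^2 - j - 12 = (j - 4)*(j + 3)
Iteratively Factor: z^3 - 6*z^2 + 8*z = (z)*(z^2 - 6*z + 8) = z*(z - 2)*(z - 4)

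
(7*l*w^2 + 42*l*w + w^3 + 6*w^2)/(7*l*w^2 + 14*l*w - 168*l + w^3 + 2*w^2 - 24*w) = w/(w - 4)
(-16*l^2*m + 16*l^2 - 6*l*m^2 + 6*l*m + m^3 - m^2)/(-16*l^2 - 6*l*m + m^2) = m - 1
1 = 1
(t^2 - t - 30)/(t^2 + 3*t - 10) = (t - 6)/(t - 2)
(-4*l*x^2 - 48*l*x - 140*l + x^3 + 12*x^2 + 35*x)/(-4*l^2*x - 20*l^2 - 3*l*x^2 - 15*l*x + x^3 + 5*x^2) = (x + 7)/(l + x)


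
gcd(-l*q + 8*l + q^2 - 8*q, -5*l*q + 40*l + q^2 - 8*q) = q - 8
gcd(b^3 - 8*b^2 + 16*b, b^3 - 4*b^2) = b^2 - 4*b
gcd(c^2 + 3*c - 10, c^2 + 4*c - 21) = 1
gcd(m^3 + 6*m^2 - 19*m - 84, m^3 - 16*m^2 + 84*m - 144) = m - 4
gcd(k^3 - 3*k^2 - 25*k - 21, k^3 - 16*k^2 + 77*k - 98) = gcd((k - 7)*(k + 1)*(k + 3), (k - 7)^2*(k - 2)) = k - 7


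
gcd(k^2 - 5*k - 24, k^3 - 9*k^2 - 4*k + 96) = k^2 - 5*k - 24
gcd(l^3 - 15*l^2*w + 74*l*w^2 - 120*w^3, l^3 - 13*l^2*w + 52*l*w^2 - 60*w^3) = l^2 - 11*l*w + 30*w^2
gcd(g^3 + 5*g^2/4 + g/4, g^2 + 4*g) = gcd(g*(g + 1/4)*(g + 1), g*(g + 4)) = g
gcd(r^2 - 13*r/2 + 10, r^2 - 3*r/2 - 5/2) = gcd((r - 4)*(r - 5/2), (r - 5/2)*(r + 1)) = r - 5/2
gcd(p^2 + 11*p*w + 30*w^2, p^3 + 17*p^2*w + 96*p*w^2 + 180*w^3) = p^2 + 11*p*w + 30*w^2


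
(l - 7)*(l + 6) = l^2 - l - 42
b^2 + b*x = b*(b + x)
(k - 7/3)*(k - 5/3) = k^2 - 4*k + 35/9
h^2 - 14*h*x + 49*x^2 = (h - 7*x)^2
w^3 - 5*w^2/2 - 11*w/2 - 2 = (w - 4)*(w + 1/2)*(w + 1)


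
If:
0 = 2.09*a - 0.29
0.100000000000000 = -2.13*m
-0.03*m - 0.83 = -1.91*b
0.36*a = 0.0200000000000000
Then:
No Solution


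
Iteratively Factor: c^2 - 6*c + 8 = (c - 2)*(c - 4)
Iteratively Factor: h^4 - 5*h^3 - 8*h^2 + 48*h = (h - 4)*(h^3 - h^2 - 12*h) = (h - 4)^2*(h^2 + 3*h) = h*(h - 4)^2*(h + 3)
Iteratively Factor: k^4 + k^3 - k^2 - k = (k - 1)*(k^3 + 2*k^2 + k) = k*(k - 1)*(k^2 + 2*k + 1) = k*(k - 1)*(k + 1)*(k + 1)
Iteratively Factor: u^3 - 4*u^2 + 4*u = (u - 2)*(u^2 - 2*u) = (u - 2)^2*(u)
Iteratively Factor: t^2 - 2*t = (t)*(t - 2)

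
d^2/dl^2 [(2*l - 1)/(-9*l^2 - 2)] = 18*(36*l^2*(1 - 2*l) + (6*l - 1)*(9*l^2 + 2))/(9*l^2 + 2)^3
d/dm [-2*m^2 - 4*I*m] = -4*m - 4*I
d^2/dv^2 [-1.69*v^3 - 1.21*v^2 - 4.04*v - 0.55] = -10.14*v - 2.42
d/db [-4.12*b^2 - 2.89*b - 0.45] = -8.24*b - 2.89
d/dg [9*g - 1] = 9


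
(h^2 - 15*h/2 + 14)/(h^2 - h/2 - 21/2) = (h - 4)/(h + 3)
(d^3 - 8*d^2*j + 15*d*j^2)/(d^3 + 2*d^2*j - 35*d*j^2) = (d - 3*j)/(d + 7*j)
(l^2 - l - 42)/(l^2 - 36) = (l - 7)/(l - 6)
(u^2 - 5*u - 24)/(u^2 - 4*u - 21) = (u - 8)/(u - 7)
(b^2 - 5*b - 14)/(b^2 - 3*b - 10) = (b - 7)/(b - 5)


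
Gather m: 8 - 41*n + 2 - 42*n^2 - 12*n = -42*n^2 - 53*n + 10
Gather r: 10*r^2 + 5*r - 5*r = 10*r^2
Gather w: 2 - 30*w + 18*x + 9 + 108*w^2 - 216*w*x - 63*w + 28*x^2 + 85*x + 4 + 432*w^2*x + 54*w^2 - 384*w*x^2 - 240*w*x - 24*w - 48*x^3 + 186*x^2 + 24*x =w^2*(432*x + 162) + w*(-384*x^2 - 456*x - 117) - 48*x^3 + 214*x^2 + 127*x + 15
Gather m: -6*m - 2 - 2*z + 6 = -6*m - 2*z + 4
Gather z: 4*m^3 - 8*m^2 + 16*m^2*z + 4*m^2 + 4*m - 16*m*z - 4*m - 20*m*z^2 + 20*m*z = 4*m^3 - 4*m^2 - 20*m*z^2 + z*(16*m^2 + 4*m)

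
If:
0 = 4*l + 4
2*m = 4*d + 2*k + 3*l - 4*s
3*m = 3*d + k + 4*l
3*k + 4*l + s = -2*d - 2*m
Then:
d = 8*s - 23/6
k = 6 - 9*s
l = -1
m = 5*s - 19/6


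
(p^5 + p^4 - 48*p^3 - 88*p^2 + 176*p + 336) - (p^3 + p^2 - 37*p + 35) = p^5 + p^4 - 49*p^3 - 89*p^2 + 213*p + 301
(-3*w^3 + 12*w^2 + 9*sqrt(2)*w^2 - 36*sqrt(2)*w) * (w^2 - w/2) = -3*w^5 + 9*sqrt(2)*w^4 + 27*w^4/2 - 81*sqrt(2)*w^3/2 - 6*w^3 + 18*sqrt(2)*w^2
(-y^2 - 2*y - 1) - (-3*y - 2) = -y^2 + y + 1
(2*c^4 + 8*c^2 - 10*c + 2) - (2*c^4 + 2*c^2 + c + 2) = 6*c^2 - 11*c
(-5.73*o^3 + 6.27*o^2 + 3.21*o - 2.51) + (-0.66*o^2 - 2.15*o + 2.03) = -5.73*o^3 + 5.61*o^2 + 1.06*o - 0.48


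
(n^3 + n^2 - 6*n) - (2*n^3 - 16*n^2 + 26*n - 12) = -n^3 + 17*n^2 - 32*n + 12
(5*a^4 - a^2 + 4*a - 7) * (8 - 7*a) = -35*a^5 + 40*a^4 + 7*a^3 - 36*a^2 + 81*a - 56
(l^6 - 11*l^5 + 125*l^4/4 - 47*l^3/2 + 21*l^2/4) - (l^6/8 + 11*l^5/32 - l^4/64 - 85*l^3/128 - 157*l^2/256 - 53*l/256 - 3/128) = 7*l^6/8 - 363*l^5/32 + 2001*l^4/64 - 2923*l^3/128 + 1501*l^2/256 + 53*l/256 + 3/128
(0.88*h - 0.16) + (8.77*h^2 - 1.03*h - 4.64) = 8.77*h^2 - 0.15*h - 4.8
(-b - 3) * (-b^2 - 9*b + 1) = b^3 + 12*b^2 + 26*b - 3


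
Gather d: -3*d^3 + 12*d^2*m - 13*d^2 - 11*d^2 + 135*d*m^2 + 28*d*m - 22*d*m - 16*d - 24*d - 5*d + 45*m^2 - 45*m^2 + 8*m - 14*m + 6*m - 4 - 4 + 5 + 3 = -3*d^3 + d^2*(12*m - 24) + d*(135*m^2 + 6*m - 45)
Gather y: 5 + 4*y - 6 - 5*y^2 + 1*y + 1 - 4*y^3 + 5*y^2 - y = -4*y^3 + 4*y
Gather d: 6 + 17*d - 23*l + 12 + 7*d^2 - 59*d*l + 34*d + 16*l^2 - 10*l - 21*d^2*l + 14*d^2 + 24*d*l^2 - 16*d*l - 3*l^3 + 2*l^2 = d^2*(21 - 21*l) + d*(24*l^2 - 75*l + 51) - 3*l^3 + 18*l^2 - 33*l + 18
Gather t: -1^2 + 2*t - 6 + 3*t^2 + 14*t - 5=3*t^2 + 16*t - 12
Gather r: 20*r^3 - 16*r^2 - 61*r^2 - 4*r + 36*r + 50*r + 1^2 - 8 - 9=20*r^3 - 77*r^2 + 82*r - 16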